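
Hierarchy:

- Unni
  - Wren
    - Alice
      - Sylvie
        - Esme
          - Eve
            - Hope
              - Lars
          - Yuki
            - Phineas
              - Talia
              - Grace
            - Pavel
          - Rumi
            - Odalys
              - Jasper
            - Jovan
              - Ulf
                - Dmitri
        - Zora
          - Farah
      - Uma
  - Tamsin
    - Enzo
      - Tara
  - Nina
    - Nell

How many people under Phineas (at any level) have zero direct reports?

2

The people in Phineas's organization with no one reporting to them are Grace, Talia. That is 2.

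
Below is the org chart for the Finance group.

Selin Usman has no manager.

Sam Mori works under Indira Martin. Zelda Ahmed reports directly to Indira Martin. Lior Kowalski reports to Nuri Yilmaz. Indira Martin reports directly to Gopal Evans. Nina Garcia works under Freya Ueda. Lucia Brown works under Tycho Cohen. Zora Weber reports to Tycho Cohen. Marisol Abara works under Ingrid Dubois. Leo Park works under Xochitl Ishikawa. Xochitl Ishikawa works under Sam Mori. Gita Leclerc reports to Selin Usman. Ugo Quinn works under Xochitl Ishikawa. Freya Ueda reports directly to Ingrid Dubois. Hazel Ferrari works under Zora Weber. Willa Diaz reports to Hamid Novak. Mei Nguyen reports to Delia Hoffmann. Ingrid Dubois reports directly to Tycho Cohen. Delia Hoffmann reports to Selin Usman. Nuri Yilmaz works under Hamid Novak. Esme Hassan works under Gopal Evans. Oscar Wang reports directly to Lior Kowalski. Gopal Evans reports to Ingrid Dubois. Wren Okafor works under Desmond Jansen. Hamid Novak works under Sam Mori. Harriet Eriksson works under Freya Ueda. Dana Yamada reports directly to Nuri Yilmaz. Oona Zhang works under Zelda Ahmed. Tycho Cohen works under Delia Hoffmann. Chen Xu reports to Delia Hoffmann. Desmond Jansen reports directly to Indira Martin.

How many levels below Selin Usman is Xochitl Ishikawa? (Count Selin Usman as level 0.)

Chain from Xochitl Ishikawa up to Selin Usman: Xochitl Ishikawa → Sam Mori → Indira Martin → Gopal Evans → Ingrid Dubois → Tycho Cohen → Delia Hoffmann → Selin Usman. That is 7 steps up, so Xochitl Ishikawa is 7 levels below Selin Usman.

7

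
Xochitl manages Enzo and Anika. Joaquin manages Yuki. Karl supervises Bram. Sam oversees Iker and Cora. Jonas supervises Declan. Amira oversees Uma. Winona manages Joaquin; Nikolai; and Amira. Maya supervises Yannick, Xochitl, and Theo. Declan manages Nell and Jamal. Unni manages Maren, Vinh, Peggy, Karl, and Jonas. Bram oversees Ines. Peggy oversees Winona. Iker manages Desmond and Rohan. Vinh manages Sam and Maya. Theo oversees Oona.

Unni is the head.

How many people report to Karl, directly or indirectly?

Karl directly manages Bram. Under Bram: Ines (1). That's 2 in total.

2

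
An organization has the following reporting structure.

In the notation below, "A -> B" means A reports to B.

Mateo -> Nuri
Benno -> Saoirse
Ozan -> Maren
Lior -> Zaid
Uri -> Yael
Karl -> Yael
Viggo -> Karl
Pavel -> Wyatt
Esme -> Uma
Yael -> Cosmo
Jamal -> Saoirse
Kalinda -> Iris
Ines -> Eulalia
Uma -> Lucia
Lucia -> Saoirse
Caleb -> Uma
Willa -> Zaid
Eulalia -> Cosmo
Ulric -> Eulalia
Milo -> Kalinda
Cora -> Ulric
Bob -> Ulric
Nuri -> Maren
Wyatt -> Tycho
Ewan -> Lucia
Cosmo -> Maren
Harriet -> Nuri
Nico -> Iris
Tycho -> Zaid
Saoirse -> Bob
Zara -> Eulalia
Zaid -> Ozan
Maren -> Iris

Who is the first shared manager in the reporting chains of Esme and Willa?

Maren

Esme's chain of managers is Uma, Lucia, Saoirse, Bob, Ulric, Eulalia, Cosmo, Maren, Iris. Willa's chain of managers is Zaid, Ozan, Maren, Iris. The first manager that appears in both chains is Maren.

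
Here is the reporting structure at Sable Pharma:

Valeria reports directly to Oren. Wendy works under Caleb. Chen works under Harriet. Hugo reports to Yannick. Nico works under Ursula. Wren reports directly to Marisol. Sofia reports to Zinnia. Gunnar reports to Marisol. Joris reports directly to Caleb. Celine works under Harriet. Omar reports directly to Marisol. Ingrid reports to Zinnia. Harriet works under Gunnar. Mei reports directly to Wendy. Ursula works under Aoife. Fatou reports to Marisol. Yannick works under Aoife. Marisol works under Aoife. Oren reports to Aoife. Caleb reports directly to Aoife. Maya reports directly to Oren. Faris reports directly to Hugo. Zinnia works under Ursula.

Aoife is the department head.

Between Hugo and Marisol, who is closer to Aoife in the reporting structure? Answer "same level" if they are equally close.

Marisol

Hugo is 2 levels below Aoife; Marisol is 1. Marisol is higher.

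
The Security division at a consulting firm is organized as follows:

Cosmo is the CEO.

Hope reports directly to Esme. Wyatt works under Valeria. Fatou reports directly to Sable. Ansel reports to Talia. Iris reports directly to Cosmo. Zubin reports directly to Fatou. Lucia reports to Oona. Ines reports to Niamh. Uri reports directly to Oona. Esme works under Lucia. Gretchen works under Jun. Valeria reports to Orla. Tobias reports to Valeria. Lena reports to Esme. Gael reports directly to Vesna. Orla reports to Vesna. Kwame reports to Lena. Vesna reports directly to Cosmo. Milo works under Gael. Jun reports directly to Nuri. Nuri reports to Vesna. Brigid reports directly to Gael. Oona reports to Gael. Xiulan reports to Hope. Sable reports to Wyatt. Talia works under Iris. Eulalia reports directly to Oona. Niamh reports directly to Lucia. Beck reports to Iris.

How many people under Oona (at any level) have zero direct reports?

The people in Oona's organization with no one reporting to them are Uri, Eulalia, Ines, Kwame, Xiulan. That is 5.

5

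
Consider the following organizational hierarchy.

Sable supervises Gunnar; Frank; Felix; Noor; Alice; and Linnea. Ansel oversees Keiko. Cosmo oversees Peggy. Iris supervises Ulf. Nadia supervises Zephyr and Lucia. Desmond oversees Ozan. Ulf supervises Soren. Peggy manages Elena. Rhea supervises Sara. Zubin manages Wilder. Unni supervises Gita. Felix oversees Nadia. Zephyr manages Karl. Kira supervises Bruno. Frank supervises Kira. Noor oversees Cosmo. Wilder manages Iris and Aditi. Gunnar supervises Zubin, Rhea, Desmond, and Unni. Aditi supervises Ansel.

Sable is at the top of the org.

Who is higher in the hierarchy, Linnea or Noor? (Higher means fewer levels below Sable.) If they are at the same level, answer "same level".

Both Linnea and Noor are 1 level below Sable.

same level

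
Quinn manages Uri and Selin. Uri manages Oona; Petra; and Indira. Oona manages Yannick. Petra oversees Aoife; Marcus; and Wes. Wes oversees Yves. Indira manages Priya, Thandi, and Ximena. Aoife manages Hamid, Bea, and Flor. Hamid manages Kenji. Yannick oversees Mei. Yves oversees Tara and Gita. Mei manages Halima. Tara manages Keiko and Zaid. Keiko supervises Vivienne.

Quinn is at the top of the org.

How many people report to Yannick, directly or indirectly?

Yannick directly manages Mei. Under Mei: Halima (1). That's 2 in total.

2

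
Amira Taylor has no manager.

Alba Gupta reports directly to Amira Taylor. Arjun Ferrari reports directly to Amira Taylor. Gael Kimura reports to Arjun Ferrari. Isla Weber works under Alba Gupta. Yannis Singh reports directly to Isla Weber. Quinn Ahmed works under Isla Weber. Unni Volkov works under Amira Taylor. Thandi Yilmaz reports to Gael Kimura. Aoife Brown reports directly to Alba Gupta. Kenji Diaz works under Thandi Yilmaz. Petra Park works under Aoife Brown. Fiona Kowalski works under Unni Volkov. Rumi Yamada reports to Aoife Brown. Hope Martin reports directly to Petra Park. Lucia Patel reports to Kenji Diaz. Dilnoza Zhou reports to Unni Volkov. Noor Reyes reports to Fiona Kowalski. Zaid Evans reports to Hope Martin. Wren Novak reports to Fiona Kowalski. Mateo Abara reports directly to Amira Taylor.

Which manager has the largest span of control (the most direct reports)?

Amira Taylor

Direct-report counts: Amira Taylor has 4; Unni Volkov has 2; Fiona Kowalski has 2; Arjun Ferrari has 1; Gael Kimura has 1; Thandi Yilmaz has 1; Kenji Diaz has 1; Alba Gupta has 2; Aoife Brown has 2; Petra Park has 1; Hope Martin has 1; Isla Weber has 2. The largest is 4, held by Amira Taylor.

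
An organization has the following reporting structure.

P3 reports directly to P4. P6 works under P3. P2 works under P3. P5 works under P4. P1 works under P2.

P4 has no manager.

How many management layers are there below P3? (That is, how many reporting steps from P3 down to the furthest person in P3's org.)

The longest chain under P3 runs P3 → P2 → P1, which is 2 levels below P3.

2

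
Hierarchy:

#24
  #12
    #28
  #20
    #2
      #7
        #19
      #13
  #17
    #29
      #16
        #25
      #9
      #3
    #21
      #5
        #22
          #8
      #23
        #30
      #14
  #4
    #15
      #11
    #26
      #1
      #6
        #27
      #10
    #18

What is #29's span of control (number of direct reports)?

#29 directly manages #16, #9, #3. That is 3 direct reports.

3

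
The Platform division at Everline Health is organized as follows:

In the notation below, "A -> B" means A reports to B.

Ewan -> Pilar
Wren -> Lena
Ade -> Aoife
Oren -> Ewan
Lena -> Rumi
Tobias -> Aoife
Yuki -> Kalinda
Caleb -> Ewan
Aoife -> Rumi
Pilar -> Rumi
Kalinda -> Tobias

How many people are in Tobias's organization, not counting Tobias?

Tobias directly manages Kalinda. Under Kalinda: Yuki (1). That's 2 in total.

2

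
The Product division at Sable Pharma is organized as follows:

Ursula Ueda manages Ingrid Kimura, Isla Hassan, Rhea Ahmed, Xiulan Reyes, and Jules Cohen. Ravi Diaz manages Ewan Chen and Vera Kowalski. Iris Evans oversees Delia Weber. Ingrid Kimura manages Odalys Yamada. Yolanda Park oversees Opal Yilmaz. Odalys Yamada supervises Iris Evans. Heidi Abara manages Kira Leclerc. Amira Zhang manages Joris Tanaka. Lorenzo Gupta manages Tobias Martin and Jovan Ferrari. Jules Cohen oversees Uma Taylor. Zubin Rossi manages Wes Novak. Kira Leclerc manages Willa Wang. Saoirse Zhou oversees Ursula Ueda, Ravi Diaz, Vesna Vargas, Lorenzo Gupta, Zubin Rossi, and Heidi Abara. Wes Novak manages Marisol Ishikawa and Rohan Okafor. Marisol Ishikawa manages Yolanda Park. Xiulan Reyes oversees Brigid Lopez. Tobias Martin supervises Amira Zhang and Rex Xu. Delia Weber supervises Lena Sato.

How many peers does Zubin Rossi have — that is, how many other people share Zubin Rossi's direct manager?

Zubin Rossi reports to Saoirse Zhou. Saoirse Zhou's other direct reports are Ursula Ueda, Lorenzo Gupta, Heidi Abara, Ravi Diaz, Vesna Vargas — 5 peers.

5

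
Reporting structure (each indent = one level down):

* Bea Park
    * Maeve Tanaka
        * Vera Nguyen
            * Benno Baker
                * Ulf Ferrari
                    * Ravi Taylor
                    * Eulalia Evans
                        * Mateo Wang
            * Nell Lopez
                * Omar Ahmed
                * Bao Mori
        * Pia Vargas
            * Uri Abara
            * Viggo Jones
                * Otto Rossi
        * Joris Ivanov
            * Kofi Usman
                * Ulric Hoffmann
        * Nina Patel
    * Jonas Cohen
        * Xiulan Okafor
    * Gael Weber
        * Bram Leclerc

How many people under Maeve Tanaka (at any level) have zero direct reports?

The people in Maeve Tanaka's organization with no one reporting to them are Nina Patel, Ulric Hoffmann, Otto Rossi, Uri Abara, Bao Mori, Omar Ahmed, Mateo Wang, Ravi Taylor. That is 8.

8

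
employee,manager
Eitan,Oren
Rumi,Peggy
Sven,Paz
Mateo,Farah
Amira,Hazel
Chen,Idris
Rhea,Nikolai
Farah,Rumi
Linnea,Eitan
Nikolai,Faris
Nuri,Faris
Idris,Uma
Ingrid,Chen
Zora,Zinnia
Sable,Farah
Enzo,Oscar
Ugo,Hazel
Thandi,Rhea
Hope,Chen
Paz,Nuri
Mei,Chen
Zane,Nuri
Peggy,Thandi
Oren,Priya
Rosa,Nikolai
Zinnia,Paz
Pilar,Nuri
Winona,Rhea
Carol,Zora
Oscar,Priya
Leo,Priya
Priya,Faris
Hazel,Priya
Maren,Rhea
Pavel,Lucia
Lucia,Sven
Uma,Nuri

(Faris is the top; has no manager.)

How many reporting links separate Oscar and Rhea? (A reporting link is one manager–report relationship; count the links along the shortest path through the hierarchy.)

Oscar is 2 levels below Faris, and Rhea is 2 levels below Faris (their lowest common manager). The shortest path runs up from Oscar to Faris and back down to Rhea: 2 + 2 = 4 links.

4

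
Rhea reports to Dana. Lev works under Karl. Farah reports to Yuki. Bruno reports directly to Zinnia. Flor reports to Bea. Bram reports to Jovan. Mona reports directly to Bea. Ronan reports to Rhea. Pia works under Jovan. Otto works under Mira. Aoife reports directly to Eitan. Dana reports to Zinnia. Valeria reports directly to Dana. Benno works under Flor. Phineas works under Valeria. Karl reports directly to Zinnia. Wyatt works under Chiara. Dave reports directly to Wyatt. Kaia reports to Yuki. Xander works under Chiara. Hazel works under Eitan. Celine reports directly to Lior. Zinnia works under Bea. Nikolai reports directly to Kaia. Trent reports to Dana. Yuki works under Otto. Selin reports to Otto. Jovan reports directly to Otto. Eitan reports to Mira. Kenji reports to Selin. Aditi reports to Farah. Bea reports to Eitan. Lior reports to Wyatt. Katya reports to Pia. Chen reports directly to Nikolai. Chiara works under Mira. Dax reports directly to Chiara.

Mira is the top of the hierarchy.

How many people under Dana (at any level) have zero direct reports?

3

The people in Dana's organization with no one reporting to them are Trent, Ronan, Phineas. That is 3.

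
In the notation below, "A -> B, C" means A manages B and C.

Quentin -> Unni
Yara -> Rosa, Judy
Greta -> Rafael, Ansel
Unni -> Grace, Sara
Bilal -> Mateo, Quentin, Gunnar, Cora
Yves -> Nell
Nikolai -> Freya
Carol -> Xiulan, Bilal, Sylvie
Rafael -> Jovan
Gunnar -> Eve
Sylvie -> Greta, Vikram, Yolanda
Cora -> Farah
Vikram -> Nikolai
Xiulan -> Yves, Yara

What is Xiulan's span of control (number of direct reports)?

Xiulan directly manages Yves, Yara. That is 2 direct reports.

2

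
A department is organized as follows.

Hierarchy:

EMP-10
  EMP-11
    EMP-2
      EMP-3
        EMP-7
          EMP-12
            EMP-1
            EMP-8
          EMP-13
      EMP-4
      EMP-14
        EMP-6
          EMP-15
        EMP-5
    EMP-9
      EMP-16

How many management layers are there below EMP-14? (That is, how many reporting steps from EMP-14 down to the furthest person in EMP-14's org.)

The longest chain under EMP-14 runs EMP-14 → EMP-6 → EMP-15, which is 2 levels below EMP-14.

2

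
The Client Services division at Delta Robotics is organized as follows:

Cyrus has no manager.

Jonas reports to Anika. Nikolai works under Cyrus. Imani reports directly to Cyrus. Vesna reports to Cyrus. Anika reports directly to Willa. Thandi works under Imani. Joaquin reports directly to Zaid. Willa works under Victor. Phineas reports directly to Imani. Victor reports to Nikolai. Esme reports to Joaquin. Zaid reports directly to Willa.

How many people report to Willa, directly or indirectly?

Willa directly manages Zaid, Anika. Under Zaid: Joaquin, Esme (2). Under Anika: Jonas (1). So Willa's organization is 2 direct reports plus everyone under them: 3 + 2 = 5.

5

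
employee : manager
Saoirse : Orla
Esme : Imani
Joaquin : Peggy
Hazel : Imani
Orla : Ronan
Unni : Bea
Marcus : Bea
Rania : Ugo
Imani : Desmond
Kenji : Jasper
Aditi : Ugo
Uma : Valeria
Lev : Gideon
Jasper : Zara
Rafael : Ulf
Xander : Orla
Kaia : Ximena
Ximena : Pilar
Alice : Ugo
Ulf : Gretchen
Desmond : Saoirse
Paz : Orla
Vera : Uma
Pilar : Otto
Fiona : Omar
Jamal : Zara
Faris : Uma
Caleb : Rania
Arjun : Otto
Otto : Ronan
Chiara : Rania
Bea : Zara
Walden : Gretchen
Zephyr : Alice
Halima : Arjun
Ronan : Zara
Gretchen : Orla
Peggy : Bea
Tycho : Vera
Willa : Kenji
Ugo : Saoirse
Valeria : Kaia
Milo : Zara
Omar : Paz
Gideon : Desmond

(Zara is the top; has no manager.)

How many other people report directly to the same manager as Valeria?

Valeria reports to Kaia, and Kaia has no other direct reports. Valeria has 0 peers.

0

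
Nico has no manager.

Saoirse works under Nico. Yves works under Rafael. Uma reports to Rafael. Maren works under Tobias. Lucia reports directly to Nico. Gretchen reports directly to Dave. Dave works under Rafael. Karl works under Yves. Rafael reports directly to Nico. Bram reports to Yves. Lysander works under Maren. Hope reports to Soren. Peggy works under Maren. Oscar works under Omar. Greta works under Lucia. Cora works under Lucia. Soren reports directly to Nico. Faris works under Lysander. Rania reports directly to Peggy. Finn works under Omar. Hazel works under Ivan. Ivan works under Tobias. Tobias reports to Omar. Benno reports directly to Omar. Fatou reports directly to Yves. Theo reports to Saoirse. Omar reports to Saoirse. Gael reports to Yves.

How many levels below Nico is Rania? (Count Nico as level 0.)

6

Chain from Rania up to Nico: Rania → Peggy → Maren → Tobias → Omar → Saoirse → Nico. That is 6 steps up, so Rania is 6 levels below Nico.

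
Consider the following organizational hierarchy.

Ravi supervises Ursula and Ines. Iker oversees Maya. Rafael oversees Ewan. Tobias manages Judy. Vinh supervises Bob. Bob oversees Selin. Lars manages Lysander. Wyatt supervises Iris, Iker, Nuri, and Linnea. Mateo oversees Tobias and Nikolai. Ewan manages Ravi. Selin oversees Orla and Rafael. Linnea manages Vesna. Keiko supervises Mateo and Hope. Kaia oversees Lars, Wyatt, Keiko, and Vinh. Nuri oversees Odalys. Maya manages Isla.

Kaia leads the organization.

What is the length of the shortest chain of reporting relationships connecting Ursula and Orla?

5

Ursula is 4 levels below Selin, and Orla is 1 level below Selin (their lowest common manager). The shortest path runs up from Ursula to Selin and back down to Orla: 4 + 1 = 5 links.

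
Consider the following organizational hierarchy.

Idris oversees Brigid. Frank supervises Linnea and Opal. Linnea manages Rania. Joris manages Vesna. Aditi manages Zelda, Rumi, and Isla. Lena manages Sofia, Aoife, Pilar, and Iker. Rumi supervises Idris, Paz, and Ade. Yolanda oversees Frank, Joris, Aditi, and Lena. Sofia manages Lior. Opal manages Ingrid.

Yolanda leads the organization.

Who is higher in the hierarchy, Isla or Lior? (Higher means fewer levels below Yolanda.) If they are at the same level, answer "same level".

Isla

Isla is 2 levels below Yolanda; Lior is 3. Isla is higher.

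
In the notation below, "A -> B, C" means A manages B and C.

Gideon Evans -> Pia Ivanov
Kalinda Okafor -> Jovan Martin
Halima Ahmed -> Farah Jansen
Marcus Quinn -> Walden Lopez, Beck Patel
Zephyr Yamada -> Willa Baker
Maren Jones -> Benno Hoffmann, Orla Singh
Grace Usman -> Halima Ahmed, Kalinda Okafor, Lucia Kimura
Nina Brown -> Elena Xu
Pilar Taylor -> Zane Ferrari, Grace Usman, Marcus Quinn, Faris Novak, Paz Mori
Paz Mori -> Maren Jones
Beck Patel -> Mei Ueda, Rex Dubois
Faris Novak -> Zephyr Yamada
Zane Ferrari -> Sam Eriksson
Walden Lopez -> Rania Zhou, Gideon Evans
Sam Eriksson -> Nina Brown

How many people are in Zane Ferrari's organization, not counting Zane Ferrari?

3

Zane Ferrari directly manages Sam Eriksson. Under Sam Eriksson: Nina Brown, Elena Xu (2). That's 3 in total.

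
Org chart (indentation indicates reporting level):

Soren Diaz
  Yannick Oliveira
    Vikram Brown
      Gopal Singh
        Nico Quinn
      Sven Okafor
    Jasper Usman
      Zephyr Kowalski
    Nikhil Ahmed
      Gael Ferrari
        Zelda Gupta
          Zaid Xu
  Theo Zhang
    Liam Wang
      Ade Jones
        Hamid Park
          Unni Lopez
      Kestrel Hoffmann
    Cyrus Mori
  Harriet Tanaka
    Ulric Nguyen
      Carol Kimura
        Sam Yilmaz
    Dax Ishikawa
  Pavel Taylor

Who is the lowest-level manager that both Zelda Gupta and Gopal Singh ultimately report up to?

Zelda Gupta's chain of managers is Gael Ferrari, Nikhil Ahmed, Yannick Oliveira, Soren Diaz. Gopal Singh's chain of managers is Vikram Brown, Yannick Oliveira, Soren Diaz. The first manager that appears in both chains is Yannick Oliveira.

Yannick Oliveira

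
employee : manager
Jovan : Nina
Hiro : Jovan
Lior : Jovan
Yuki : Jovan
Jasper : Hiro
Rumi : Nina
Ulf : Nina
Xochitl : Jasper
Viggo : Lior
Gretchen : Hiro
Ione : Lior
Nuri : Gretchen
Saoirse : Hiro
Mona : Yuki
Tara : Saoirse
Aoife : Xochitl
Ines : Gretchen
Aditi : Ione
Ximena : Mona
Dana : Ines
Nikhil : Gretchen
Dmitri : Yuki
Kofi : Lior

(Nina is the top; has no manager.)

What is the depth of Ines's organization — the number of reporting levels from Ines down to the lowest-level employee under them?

The longest chain under Ines runs Ines → Dana, which is 1 level below Ines.

1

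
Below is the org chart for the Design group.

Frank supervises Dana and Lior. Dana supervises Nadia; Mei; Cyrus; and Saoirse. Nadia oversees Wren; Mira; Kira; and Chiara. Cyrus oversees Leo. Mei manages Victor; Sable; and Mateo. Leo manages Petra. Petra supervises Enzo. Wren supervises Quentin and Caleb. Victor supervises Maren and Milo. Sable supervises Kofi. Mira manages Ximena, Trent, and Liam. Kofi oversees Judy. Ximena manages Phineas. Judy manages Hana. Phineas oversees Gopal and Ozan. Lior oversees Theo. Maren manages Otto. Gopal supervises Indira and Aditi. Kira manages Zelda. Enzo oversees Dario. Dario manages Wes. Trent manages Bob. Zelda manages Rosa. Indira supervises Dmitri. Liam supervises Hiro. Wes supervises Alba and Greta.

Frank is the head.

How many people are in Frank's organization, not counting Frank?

Frank directly manages Dana, Lior. Under Dana: Saoirse, Mei, Mateo, Sable, Kofi, Judy, Hana, Victor, Milo, Maren, Otto, Cyrus, Leo, Petra, Enzo, Dario, Wes, Greta, Alba, Nadia, Chiara, Kira, Zelda, Rosa, Mira, Liam, Hiro, Trent, Bob, Ximena, Phineas, Ozan, Gopal, Aditi, Indira, Dmitri, Wren, Caleb, Quentin (39). Under Lior: Theo (1). So Frank's organization is 2 direct reports plus everyone under them: 40 + 2 = 42.

42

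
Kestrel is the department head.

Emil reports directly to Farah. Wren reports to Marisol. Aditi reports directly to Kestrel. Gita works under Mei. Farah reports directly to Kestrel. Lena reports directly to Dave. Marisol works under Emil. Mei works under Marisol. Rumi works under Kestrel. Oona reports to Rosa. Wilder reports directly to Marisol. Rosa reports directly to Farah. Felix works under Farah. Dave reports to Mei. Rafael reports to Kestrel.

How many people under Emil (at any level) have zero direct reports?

The people in Emil's organization with no one reporting to them are Wilder, Wren, Gita, Lena. That is 4.

4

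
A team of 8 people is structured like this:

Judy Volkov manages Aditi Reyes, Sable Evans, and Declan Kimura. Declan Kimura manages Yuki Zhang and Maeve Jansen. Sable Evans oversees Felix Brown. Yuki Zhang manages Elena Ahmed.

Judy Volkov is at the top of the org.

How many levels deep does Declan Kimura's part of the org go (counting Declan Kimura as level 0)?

The longest chain under Declan Kimura runs Declan Kimura → Yuki Zhang → Elena Ahmed, which is 2 levels below Declan Kimura.

2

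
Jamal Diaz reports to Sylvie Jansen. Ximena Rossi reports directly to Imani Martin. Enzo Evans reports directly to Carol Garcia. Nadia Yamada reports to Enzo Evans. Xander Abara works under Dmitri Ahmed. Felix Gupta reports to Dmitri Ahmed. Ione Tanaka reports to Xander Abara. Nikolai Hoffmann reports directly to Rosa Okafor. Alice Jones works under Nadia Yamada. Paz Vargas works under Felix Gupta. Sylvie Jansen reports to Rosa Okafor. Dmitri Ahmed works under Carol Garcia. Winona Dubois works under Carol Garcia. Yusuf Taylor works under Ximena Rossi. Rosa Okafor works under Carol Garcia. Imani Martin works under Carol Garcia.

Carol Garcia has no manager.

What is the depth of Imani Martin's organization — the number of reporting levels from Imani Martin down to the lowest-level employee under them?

2

The longest chain under Imani Martin runs Imani Martin → Ximena Rossi → Yusuf Taylor, which is 2 levels below Imani Martin.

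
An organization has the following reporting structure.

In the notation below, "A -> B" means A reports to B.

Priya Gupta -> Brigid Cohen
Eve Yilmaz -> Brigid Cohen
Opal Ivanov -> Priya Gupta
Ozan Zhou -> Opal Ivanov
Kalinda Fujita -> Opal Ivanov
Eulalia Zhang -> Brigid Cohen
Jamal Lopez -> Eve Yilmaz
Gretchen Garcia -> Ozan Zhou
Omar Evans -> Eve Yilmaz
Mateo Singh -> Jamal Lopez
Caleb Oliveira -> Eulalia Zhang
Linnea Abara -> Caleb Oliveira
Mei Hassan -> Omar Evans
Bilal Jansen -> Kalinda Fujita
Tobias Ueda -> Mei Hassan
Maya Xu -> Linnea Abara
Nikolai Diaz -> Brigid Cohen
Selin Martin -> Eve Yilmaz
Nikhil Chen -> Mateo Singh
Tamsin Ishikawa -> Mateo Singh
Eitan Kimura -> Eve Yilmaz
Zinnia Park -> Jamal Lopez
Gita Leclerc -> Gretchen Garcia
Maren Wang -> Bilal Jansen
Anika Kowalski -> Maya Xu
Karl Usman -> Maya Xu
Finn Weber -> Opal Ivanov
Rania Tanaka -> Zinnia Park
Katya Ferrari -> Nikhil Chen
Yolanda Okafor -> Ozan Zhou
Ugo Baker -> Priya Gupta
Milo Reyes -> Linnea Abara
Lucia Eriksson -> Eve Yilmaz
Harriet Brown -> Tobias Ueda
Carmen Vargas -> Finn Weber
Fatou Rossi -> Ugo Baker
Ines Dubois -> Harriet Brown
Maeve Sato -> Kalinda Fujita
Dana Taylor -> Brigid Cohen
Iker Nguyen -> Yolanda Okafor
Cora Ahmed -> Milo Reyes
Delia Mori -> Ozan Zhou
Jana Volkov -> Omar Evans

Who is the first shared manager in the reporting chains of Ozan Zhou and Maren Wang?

Ozan Zhou's chain of managers is Opal Ivanov, Priya Gupta, Brigid Cohen. Maren Wang's chain of managers is Bilal Jansen, Kalinda Fujita, Opal Ivanov, Priya Gupta, Brigid Cohen. The first manager that appears in both chains is Opal Ivanov.

Opal Ivanov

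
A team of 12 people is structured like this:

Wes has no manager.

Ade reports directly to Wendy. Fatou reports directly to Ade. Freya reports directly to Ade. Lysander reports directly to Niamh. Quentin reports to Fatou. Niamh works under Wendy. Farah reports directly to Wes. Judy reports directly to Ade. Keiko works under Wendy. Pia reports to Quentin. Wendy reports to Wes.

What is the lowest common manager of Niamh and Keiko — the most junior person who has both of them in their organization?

Niamh's chain of managers is Wendy, Wes. Keiko's chain of managers is Wendy, Wes. The first manager that appears in both chains is Wendy.

Wendy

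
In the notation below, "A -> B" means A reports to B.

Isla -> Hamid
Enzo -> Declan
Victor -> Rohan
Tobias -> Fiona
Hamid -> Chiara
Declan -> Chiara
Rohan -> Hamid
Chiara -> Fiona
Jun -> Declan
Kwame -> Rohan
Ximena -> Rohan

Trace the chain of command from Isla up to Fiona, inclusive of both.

Isla reports to Hamid. Hamid reports to Chiara. Chiara reports to Fiona. Fiona is at the top.

Isla -> Hamid -> Chiara -> Fiona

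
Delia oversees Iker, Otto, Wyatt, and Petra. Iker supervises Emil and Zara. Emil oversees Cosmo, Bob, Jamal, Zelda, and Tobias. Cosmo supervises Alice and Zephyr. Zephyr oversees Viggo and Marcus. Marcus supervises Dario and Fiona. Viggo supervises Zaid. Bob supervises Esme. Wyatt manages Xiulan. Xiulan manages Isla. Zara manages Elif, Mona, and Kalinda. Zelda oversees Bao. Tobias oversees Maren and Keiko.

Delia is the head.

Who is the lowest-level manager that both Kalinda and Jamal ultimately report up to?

Kalinda's chain of managers is Zara, Iker, Delia. Jamal's chain of managers is Emil, Iker, Delia. The first manager that appears in both chains is Iker.

Iker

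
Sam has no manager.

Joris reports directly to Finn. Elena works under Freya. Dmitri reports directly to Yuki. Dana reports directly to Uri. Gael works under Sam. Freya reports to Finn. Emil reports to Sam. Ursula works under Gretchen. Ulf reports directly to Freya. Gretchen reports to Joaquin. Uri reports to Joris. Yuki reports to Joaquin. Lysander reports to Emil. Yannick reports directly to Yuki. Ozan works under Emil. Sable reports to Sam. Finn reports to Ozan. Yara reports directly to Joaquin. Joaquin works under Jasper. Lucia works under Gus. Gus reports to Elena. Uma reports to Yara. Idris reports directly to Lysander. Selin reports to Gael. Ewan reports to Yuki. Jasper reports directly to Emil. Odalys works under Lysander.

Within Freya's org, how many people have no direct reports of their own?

2

The people in Freya's organization with no one reporting to them are Ulf, Lucia. That is 2.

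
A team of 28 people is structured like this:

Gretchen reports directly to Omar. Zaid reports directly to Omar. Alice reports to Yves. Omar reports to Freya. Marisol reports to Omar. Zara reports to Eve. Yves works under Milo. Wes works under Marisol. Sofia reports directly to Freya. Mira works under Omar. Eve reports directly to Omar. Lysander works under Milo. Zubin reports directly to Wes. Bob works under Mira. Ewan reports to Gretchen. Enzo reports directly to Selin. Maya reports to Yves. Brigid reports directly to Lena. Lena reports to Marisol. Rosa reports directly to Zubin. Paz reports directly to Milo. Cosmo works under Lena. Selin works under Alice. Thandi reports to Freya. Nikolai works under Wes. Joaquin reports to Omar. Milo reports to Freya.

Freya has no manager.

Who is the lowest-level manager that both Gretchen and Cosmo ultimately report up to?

Omar

Gretchen's chain of managers is Omar, Freya. Cosmo's chain of managers is Lena, Marisol, Omar, Freya. The first manager that appears in both chains is Omar.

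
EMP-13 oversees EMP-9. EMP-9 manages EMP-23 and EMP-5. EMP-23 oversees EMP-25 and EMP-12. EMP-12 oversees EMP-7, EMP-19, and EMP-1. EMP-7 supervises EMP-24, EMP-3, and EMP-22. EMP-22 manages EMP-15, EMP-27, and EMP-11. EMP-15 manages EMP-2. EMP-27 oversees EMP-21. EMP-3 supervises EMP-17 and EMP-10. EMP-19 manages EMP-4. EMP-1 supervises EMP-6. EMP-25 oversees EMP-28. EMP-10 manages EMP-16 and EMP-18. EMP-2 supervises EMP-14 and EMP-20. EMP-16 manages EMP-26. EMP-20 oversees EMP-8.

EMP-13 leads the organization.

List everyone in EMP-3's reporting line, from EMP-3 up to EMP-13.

EMP-3 -> EMP-7 -> EMP-12 -> EMP-23 -> EMP-9 -> EMP-13

EMP-3 reports to EMP-7. EMP-7 reports to EMP-12. EMP-12 reports to EMP-23. EMP-23 reports to EMP-9. EMP-9 reports to EMP-13. EMP-13 is at the top.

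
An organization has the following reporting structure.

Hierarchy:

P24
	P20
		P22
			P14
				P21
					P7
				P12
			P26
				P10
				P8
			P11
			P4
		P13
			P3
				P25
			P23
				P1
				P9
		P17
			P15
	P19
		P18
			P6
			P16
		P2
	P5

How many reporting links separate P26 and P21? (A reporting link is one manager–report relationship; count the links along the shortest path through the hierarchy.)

3

P26 is 1 level below P22, and P21 is 2 levels below P22 (their lowest common manager). The shortest path runs up from P26 to P22 and back down to P21: 1 + 2 = 3 links.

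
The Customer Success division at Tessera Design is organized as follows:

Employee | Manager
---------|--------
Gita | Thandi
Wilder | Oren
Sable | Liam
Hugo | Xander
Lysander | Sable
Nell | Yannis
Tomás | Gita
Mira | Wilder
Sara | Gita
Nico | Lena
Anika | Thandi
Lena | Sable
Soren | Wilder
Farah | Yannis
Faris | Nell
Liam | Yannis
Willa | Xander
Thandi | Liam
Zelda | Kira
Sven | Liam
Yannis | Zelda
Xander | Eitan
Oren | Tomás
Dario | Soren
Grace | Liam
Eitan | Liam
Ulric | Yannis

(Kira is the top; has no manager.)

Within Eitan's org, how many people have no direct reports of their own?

2

The people in Eitan's organization with no one reporting to them are Hugo, Willa. That is 2.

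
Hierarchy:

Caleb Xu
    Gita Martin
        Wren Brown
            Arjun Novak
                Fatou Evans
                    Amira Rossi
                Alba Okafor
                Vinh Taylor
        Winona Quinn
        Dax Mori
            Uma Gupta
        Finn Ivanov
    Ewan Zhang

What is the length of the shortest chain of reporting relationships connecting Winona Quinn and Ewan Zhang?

Winona Quinn is 2 levels below Caleb Xu, and Ewan Zhang is 1 level below Caleb Xu (their lowest common manager). The shortest path runs up from Winona Quinn to Caleb Xu and back down to Ewan Zhang: 2 + 1 = 3 links.

3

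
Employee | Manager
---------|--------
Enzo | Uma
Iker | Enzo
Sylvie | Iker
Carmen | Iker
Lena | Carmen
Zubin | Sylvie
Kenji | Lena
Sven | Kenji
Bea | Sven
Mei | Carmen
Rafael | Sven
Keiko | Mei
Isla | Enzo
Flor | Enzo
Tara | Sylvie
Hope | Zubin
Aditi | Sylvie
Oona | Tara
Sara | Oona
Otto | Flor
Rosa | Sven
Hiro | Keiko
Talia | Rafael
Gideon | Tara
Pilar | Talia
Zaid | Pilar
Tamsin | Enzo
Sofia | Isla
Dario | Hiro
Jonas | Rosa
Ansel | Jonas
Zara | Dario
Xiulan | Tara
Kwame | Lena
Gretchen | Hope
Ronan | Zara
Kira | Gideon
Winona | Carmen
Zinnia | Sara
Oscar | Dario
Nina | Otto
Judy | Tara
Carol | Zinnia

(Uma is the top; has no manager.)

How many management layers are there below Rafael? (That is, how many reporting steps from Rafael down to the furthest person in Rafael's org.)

3

The longest chain under Rafael runs Rafael → Talia → Pilar → Zaid, which is 3 levels below Rafael.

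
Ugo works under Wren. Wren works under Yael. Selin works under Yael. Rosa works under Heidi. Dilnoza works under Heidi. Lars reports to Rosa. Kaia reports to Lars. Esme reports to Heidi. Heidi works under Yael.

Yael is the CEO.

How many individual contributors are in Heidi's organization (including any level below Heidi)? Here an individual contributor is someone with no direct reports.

The people in Heidi's organization with no one reporting to them are Dilnoza, Esme, Kaia. That is 3.

3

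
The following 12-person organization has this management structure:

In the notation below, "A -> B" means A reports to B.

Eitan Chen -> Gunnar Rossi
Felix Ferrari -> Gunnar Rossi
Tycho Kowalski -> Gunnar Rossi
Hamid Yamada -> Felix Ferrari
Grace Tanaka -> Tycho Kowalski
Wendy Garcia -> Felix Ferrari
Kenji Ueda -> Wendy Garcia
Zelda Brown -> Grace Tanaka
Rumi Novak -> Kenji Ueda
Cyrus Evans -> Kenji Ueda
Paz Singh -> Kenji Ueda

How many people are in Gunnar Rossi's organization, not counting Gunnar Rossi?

Gunnar Rossi directly manages Eitan Chen, Felix Ferrari, Tycho Kowalski. Eitan Chen has no reports. Under Felix Ferrari: Wendy Garcia, Kenji Ueda, Paz Singh, Cyrus Evans, Rumi Novak, Hamid Yamada (6). Under Tycho Kowalski: Grace Tanaka, Zelda Brown (2). So Gunnar Rossi's organization is 3 direct reports plus everyone under them: 1 + 7 + 3 = 11.

11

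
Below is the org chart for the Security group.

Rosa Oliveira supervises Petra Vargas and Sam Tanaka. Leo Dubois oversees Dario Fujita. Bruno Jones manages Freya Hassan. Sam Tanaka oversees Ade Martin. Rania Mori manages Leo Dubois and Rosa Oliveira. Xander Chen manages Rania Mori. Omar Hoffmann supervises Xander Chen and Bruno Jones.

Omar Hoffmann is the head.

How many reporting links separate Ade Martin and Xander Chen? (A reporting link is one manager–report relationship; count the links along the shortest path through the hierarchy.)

4

Ade Martin is in Xander Chen's organization: the chain from Ade Martin up to Xander Chen is Ade Martin → Sam Tanaka → Rosa Oliveira → Rania Mori → Xander Chen, which is 4 links.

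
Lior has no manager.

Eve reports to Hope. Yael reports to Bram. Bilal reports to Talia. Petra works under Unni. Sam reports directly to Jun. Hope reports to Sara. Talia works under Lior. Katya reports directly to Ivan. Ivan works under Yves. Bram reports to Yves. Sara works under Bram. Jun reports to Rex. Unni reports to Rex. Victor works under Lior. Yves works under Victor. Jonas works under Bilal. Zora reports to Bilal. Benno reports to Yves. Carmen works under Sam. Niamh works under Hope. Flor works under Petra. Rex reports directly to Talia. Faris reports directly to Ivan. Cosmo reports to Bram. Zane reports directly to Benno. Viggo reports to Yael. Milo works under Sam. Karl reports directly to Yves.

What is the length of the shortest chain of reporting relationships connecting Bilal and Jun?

Bilal is 1 level below Talia, and Jun is 2 levels below Talia (their lowest common manager). The shortest path runs up from Bilal to Talia and back down to Jun: 1 + 2 = 3 links.

3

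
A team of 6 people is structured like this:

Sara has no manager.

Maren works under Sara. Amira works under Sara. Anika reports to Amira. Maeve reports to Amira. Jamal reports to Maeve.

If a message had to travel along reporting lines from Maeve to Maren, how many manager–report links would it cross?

Maeve is 2 levels below Sara, and Maren is 1 level below Sara (their lowest common manager). The shortest path runs up from Maeve to Sara and back down to Maren: 2 + 1 = 3 links.

3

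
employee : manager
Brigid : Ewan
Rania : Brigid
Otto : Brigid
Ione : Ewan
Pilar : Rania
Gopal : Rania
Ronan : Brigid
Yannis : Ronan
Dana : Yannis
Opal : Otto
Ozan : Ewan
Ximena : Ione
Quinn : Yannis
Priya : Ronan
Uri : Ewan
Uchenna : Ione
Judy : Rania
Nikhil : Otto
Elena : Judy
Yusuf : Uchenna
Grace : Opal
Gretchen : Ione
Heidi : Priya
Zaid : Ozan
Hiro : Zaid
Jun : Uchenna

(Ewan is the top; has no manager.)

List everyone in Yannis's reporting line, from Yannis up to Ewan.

Yannis reports to Ronan. Ronan reports to Brigid. Brigid reports to Ewan. Ewan is at the top.

Yannis -> Ronan -> Brigid -> Ewan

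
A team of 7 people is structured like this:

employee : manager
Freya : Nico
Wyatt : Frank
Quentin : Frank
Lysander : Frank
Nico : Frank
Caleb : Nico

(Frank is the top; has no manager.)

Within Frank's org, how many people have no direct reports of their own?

The people in Frank's organization with no one reporting to them are Wyatt, Lysander, Quentin, Caleb, Freya. That is 5.

5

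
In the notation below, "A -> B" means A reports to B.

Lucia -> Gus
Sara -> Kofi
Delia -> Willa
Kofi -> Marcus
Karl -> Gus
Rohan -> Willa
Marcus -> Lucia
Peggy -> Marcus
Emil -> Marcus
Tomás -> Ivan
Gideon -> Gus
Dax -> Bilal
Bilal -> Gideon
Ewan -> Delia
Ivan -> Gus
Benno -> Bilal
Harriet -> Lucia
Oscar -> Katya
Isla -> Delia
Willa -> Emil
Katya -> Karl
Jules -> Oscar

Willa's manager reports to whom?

Willa reports to Emil, and Emil reports to Marcus. So Willa's skip-level manager is Marcus.

Marcus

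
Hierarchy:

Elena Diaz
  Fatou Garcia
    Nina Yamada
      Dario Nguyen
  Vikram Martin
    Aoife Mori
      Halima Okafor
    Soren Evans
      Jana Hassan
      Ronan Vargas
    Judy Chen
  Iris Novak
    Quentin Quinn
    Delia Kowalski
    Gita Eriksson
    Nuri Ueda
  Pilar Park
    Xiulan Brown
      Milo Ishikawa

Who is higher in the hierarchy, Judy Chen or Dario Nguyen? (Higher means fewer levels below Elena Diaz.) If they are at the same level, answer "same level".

Judy Chen

Judy Chen is 2 levels below Elena Diaz; Dario Nguyen is 3. Judy Chen is higher.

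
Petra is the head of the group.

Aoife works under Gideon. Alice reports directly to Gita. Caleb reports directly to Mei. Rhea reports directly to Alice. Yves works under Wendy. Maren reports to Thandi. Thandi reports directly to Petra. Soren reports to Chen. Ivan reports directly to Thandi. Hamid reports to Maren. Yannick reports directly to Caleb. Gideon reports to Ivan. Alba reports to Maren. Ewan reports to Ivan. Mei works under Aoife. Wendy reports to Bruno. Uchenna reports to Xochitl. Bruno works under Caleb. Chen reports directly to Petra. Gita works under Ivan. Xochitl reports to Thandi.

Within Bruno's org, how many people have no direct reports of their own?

1

The only person in Bruno's organization with no one reporting to them is Yves. That is 1.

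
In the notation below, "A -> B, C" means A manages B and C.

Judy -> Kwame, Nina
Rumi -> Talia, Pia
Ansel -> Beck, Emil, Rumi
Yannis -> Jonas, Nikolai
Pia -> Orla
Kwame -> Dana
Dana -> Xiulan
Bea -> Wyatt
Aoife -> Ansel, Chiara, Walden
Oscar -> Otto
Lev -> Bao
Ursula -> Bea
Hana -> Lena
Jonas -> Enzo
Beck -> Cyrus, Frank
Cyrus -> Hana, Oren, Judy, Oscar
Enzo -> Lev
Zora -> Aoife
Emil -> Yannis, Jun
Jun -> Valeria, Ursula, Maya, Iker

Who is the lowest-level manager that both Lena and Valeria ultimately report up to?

Ansel

Lena's chain of managers is Hana, Cyrus, Beck, Ansel, Aoife, Zora. Valeria's chain of managers is Jun, Emil, Ansel, Aoife, Zora. The first manager that appears in both chains is Ansel.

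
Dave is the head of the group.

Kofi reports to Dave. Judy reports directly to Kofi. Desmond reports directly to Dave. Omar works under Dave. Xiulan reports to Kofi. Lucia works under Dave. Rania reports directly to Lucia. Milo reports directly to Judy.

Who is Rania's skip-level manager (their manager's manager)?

Rania reports to Lucia, and Lucia reports to Dave. So Rania's skip-level manager is Dave.

Dave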